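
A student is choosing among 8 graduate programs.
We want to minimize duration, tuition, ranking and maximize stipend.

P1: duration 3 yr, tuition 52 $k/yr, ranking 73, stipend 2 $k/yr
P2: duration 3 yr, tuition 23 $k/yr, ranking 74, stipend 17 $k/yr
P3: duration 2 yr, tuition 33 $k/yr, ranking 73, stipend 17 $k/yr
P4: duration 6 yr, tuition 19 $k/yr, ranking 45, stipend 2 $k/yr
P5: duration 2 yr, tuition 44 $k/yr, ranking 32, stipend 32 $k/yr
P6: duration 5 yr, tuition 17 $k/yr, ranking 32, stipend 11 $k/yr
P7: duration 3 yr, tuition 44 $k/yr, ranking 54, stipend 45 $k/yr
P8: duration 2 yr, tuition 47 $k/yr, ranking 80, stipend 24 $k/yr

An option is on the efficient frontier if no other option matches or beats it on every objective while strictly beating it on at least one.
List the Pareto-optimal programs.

P1: dominated by P3 (duration 2≤3, tuition 33≤52, ranking 73≤73, stipend 17≥2).
P2: not dominated.
P3: not dominated.
P4: dominated by P6 (duration 5≤6, tuition 17≤19, ranking 32≤45, stipend 11≥2).
P5: not dominated.
P6: not dominated (best tuition).
P7: not dominated (best stipend).
P8: dominated by P5 (duration 2≤2, tuition 44≤47, ranking 32≤80, stipend 32≥24).

P2, P3, P5, P6, P7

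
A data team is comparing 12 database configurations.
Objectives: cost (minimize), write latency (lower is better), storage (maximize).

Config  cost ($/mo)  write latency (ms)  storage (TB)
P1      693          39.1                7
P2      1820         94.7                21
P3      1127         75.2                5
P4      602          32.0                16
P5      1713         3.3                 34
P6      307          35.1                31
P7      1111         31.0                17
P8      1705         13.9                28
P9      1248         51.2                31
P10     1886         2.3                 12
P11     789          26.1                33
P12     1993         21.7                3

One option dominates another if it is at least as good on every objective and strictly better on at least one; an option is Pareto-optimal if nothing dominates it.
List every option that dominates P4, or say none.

none

P1: worse on cost (693 vs 602).
P2: worse on cost (1820 vs 602).
P3: worse on cost (1127 vs 602).
P5: worse on cost (1713 vs 602).
P6: worse on write latency (35.1 vs 32.0).
P7: worse on cost (1111 vs 602).
P8: worse on cost (1705 vs 602).
P9: worse on cost (1248 vs 602).
P10: worse on cost (1886 vs 602).
P11: worse on cost (789 vs 602).
P12: worse on cost (1993 vs 602).
No option dominates P4.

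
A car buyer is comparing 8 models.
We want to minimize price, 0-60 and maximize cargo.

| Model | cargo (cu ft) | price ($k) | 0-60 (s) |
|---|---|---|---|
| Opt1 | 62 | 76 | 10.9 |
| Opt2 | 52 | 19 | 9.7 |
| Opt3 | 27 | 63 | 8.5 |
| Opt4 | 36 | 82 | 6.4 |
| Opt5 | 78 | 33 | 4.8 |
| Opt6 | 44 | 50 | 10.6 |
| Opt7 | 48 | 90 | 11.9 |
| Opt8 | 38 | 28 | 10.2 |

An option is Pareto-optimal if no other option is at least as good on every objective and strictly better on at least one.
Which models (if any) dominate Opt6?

Opt2: cargo 52≥44, price 19≤50, 0-60 9.7≤10.6 — dominates Opt6.
Opt5: cargo 78≥44, price 33≤50, 0-60 4.8≤10.6 — dominates Opt6.
Others (Opt1, Opt3, Opt4, Opt7, Opt8) are each worse than Opt6 on at least one objective.

Opt2, Opt5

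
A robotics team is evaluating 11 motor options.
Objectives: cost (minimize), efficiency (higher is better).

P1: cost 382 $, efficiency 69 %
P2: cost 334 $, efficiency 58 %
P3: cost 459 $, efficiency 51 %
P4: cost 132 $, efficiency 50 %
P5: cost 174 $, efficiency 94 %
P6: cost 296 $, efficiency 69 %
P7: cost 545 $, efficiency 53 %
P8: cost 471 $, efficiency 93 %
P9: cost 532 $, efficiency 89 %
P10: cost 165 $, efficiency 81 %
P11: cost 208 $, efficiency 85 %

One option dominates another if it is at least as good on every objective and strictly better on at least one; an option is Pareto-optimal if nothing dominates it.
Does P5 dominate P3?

P5 vs P3: cost 174≤459, efficiency 94≥51 — P5 is at least as good on every objective with at least one strict improvement.

Yes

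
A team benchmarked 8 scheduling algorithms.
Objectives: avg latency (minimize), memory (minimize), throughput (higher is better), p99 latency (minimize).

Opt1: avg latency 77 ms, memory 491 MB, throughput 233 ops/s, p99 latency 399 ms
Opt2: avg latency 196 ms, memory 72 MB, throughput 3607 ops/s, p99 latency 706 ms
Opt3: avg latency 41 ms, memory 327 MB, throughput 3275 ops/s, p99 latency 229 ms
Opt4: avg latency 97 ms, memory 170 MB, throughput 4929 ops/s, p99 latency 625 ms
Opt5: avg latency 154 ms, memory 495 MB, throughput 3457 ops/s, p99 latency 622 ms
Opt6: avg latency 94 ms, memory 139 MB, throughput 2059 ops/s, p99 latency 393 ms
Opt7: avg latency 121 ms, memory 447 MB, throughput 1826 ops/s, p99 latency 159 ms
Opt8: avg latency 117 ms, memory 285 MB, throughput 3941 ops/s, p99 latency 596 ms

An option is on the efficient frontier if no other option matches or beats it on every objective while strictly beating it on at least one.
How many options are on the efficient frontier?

Opt1: dominated by Opt3 (avg latency 41≤77, memory 327≤491, throughput 3275≥233, p99 latency 229≤399).
Opt2: not dominated (best memory).
Opt3: not dominated (best avg latency).
Opt4: not dominated (best throughput).
Opt5: dominated by Opt8 (avg latency 117≤154, memory 285≤495, throughput 3941≥3457, p99 latency 596≤622).
Opt6: not dominated.
Opt7: not dominated (best p99 latency).
Opt8: not dominated.
Pareto-optimal: Opt2, Opt3, Opt4, Opt6, Opt7, Opt8 → 6.

6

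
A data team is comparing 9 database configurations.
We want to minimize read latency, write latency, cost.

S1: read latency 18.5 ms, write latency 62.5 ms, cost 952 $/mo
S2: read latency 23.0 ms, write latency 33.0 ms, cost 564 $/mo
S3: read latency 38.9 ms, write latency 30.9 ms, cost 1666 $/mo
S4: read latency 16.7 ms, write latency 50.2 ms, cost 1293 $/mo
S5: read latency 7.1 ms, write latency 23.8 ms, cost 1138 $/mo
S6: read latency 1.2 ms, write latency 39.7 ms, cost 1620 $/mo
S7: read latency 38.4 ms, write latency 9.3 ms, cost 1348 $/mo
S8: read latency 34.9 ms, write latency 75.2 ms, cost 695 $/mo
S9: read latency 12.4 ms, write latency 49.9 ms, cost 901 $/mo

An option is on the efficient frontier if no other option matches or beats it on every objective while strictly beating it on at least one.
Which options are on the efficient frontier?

S1: dominated by S9 (read latency 12.4≤18.5, write latency 49.9≤62.5, cost 901≤952).
S2: not dominated (best cost).
S3: dominated by S5 (read latency 7.1≤38.9, write latency 23.8≤30.9, cost 1138≤1666).
S4: dominated by S5 (read latency 7.1≤16.7, write latency 23.8≤50.2, cost 1138≤1293).
S5: not dominated.
S6: not dominated (best read latency).
S7: not dominated (best write latency).
S8: dominated by S2 (read latency 23.0≤34.9, write latency 33.0≤75.2, cost 564≤695).
S9: not dominated.

S2, S5, S6, S7, S9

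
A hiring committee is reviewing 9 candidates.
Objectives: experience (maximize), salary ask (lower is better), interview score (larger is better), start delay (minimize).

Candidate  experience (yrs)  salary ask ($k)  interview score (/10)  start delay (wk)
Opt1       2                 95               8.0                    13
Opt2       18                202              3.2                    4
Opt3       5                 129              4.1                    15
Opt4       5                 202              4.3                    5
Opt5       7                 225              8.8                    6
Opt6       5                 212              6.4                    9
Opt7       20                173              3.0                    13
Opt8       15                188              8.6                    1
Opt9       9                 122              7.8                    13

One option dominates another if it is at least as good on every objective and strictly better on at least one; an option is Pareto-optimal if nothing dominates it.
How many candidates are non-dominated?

6

Opt1: not dominated (best salary ask).
Opt2: not dominated.
Opt3: dominated by Opt9 (experience 9≥5, salary ask 122≤129, interview score 7.8≥4.1, start delay 13≤15).
Opt4: dominated by Opt8 (experience 15≥5, salary ask 188≤202, interview score 8.6≥4.3, start delay 1≤5).
Opt5: not dominated (best interview score).
Opt6: dominated by Opt8 (experience 15≥5, salary ask 188≤212, interview score 8.6≥6.4, start delay 1≤9).
Opt7: not dominated (best experience).
Opt8: not dominated (best start delay).
Opt9: not dominated.
Pareto-optimal: Opt1, Opt2, Opt5, Opt7, Opt8, Opt9 → 6.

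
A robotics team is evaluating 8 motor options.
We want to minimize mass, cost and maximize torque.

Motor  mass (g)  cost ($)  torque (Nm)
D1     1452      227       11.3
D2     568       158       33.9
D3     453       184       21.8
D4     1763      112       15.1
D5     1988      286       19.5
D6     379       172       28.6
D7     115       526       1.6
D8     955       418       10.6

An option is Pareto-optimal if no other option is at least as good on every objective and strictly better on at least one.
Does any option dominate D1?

Yes

D2 vs D1: mass 568≤1452, cost 158≤227, torque 33.9≥11.3 — D2 is at least as good on every objective and strictly better on at least one, so D2 dominates D1.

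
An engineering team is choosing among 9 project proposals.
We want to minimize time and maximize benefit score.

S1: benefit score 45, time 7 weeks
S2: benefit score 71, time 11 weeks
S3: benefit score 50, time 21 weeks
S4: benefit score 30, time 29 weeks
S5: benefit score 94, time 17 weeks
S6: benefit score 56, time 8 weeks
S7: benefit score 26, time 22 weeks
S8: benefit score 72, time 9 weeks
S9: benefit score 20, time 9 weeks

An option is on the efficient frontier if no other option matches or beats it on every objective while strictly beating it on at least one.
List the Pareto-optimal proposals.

S1: not dominated (best time).
S2: dominated by S8 (benefit score 72≥71, time 9≤11).
S3: dominated by S2 (benefit score 71≥50, time 11≤21).
S4: dominated by S1 (benefit score 45≥30, time 7≤29).
S5: not dominated (best benefit score).
S6: not dominated.
S7: dominated by S1 (benefit score 45≥26, time 7≤22).
S8: not dominated.
S9: dominated by S1 (benefit score 45≥20, time 7≤9).

S1, S5, S6, S8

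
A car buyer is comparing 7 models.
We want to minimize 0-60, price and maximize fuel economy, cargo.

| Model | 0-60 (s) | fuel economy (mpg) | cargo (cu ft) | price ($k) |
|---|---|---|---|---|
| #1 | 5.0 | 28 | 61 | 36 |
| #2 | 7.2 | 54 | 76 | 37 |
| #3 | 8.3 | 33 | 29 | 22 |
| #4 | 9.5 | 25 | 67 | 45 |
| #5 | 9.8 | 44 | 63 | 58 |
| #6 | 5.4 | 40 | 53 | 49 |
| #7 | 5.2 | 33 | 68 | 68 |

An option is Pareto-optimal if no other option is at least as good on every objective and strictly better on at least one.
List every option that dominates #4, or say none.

#2

#2: 0-60 7.2≤9.5, fuel economy 54≥25, cargo 76≥67, price 37≤45 — dominates #4.
Others (#1, #3, #5, #6, #7) are each worse than #4 on at least one objective.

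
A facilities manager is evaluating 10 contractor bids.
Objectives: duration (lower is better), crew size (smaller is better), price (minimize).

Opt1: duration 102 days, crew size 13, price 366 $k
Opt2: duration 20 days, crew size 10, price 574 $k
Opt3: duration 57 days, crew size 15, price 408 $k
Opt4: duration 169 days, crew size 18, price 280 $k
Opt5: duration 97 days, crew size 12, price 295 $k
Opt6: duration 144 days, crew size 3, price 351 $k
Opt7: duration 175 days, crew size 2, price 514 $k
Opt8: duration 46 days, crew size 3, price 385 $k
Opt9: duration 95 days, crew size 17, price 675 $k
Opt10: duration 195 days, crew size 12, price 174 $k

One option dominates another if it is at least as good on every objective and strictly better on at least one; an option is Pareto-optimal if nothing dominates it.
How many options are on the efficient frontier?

Opt1: dominated by Opt5 (duration 97≤102, crew size 12≤13, price 295≤366).
Opt2: not dominated (best duration).
Opt3: dominated by Opt8 (duration 46≤57, crew size 3≤15, price 385≤408).
Opt4: not dominated.
Opt5: not dominated.
Opt6: not dominated.
Opt7: not dominated (best crew size).
Opt8: not dominated.
Opt9: dominated by Opt2 (duration 20≤95, crew size 10≤17, price 574≤675).
Opt10: not dominated (best price).
Pareto-optimal: Opt2, Opt4, Opt5, Opt6, Opt7, Opt8, Opt10 → 7.

7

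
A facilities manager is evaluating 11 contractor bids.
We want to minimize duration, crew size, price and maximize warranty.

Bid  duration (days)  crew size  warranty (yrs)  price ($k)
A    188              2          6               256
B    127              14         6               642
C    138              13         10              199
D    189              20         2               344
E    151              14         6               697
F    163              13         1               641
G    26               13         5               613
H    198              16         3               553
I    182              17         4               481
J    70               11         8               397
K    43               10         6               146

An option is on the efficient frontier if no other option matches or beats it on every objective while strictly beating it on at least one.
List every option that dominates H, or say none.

A, C, J, K

A: duration 188≤198, crew size 2≤16, warranty 6≥3, price 256≤553 — dominates H.
C: duration 138≤198, crew size 13≤16, warranty 10≥3, price 199≤553 — dominates H.
J: duration 70≤198, crew size 11≤16, warranty 8≥3, price 397≤553 — dominates H.
K: duration 43≤198, crew size 10≤16, warranty 6≥3, price 146≤553 — dominates H.
Others (B, D, E, F, G, I) are each worse than H on at least one objective.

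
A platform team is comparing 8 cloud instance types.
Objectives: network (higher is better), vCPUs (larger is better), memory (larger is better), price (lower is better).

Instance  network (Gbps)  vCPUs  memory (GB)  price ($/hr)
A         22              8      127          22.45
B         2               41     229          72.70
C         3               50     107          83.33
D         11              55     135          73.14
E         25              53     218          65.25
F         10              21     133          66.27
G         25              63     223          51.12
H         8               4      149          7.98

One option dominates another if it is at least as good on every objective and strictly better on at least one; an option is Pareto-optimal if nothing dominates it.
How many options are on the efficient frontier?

4

A: not dominated.
B: not dominated (best memory).
C: dominated by D (network 11≥3, vCPUs 55≥50, memory 135≥107, price 73.14≤83.33).
D: dominated by G (network 25≥11, vCPUs 63≥55, memory 223≥135, price 51.12≤73.14).
E: dominated by G (network 25≥25, vCPUs 63≥53, memory 223≥218, price 51.12≤65.25).
F: dominated by E (network 25≥10, vCPUs 53≥21, memory 218≥133, price 65.25≤66.27).
G: not dominated (best vCPUs).
H: not dominated (best price).
Pareto-optimal: A, B, G, H → 4.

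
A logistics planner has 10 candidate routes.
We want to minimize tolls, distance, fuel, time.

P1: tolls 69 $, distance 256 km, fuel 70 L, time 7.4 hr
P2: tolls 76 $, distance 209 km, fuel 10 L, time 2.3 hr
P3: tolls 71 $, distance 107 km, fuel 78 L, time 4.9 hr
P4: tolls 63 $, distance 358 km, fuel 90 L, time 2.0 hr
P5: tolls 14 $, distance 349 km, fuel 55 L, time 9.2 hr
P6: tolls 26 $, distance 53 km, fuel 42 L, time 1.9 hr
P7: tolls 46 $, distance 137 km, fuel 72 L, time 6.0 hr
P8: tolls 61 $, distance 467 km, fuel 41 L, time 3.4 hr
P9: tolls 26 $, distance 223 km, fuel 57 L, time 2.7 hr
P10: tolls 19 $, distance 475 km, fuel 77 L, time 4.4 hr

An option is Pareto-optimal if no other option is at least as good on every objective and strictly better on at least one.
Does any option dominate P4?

P6 vs P4: tolls 26≤63, distance 53≤358, fuel 42≤90, time 1.9≤2.0 — P6 is at least as good on every objective and strictly better on at least one, so P6 dominates P4.

Yes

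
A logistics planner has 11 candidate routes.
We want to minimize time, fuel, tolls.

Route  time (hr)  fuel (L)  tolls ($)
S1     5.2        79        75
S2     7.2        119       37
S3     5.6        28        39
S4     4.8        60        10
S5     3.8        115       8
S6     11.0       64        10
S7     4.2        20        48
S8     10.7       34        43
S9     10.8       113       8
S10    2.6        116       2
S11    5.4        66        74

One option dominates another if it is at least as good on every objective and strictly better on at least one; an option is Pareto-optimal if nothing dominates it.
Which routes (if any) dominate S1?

S4: time 4.8≤5.2, fuel 60≤79, tolls 10≤75 — dominates S1.
S7: time 4.2≤5.2, fuel 20≤79, tolls 48≤75 — dominates S1.
Others (S2, S3, S5, S6, S8, S9, S10, S11) are each worse than S1 on at least one objective.

S4, S7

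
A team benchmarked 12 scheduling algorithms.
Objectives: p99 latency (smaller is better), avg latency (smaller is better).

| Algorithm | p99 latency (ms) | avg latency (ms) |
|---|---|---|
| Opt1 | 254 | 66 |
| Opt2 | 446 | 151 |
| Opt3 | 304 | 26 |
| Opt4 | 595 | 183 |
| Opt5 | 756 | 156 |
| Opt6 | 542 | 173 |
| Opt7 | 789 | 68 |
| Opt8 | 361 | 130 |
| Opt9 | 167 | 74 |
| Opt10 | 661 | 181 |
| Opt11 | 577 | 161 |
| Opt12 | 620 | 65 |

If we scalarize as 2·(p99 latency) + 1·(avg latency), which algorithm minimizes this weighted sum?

Opt9

Opt1: 2·254 + 1·66 = 574
Opt2: 2·446 + 1·151 = 1043
Opt3: 2·304 + 1·26 = 634
Opt4: 2·595 + 1·183 = 1373
Opt5: 2·756 + 1·156 = 1668
Opt6: 2·542 + 1·173 = 1257
Opt7: 2·789 + 1·68 = 1646
Opt8: 2·361 + 1·130 = 852
Opt9: 2·167 + 1·74 = 408
Opt10: 2·661 + 1·181 = 1503
Opt11: 2·577 + 1·161 = 1315
Opt12: 2·620 + 1·65 = 1305
Lowest: Opt9 at 408.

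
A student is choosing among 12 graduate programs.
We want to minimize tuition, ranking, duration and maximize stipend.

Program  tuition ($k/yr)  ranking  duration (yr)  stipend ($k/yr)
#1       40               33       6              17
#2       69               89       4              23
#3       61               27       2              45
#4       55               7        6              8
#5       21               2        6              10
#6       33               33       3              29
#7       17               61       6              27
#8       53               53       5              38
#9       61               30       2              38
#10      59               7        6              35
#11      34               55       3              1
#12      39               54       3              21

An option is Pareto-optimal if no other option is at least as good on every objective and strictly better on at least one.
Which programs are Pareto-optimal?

#1: dominated by #6 (tuition 33≤40, ranking 33≤33, duration 3≤6, stipend 29≥17).
#2: dominated by #3 (tuition 61≤69, ranking 27≤89, duration 2≤4, stipend 45≥23).
#3: not dominated (best stipend).
#4: dominated by #5 (tuition 21≤55, ranking 2≤7, duration 6≤6, stipend 10≥8).
#5: not dominated (best ranking).
#6: not dominated.
#7: not dominated (best tuition).
#8: not dominated.
#9: dominated by #3 (tuition 61≤61, ranking 27≤30, duration 2≤2, stipend 45≥38).
#10: not dominated.
#11: dominated by #6 (tuition 33≤34, ranking 33≤55, duration 3≤3, stipend 29≥1).
#12: dominated by #6 (tuition 33≤39, ranking 33≤54, duration 3≤3, stipend 29≥21).

#3, #5, #6, #7, #8, #10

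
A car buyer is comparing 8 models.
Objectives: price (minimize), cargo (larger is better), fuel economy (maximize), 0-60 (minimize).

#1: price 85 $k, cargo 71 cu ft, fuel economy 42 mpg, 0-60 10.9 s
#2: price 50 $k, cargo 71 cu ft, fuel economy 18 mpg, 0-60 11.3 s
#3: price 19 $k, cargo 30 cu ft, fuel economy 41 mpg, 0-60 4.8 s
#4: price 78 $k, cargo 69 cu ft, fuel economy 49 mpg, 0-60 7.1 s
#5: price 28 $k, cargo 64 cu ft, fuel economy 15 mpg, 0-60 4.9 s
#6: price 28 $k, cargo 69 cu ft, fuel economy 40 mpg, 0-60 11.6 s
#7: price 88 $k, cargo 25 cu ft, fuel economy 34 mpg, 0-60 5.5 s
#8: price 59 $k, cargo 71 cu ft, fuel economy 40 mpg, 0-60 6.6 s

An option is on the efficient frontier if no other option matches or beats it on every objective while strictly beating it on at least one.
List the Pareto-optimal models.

#1: not dominated.
#2: not dominated.
#3: not dominated (best price).
#4: not dominated (best fuel economy).
#5: not dominated.
#6: not dominated.
#7: dominated by #3 (price 19≤88, cargo 30≥25, fuel economy 41≥34, 0-60 4.8≤5.5).
#8: not dominated.

#1, #2, #3, #4, #5, #6, #8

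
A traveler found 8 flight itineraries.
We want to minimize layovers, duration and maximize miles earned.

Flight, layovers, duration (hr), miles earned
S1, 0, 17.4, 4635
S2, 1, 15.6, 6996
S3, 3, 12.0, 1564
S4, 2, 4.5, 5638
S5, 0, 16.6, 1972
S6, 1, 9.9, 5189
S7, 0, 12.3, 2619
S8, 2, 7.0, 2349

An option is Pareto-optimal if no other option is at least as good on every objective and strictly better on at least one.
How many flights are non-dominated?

5

S1: not dominated.
S2: not dominated (best miles earned).
S3: dominated by S4 (layovers 2≤3, duration 4.5≤12.0, miles earned 5638≥1564).
S4: not dominated (best duration).
S5: dominated by S7 (layovers 0≤0, duration 12.3≤16.6, miles earned 2619≥1972).
S6: not dominated.
S7: not dominated.
S8: dominated by S4 (layovers 2≤2, duration 4.5≤7.0, miles earned 5638≥2349).
Pareto-optimal: S1, S2, S4, S6, S7 → 5.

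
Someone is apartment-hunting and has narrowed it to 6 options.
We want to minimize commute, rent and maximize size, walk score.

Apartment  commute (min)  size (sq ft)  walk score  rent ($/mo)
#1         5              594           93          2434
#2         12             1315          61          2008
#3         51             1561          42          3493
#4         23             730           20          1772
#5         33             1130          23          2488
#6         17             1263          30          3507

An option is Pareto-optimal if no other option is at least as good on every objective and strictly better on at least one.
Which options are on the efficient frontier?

#1, #2, #3, #4

#1: not dominated (best commute).
#2: not dominated.
#3: not dominated (best size).
#4: not dominated (best rent).
#5: dominated by #2 (commute 12≤33, size 1315≥1130, walk score 61≥23, rent 2008≤2488).
#6: dominated by #2 (commute 12≤17, size 1315≥1263, walk score 61≥30, rent 2008≤3507).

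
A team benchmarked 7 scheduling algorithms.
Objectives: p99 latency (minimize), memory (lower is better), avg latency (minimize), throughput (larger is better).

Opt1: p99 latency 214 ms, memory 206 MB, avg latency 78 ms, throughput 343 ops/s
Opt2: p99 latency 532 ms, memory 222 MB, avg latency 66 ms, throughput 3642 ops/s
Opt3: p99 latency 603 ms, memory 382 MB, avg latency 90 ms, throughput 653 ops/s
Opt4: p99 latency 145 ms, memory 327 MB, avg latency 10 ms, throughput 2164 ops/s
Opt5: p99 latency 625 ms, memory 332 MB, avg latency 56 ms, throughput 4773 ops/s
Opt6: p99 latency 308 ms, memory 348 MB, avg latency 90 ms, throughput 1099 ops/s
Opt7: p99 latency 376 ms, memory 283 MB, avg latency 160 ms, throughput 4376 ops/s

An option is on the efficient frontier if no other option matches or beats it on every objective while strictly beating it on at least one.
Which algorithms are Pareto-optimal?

Opt1, Opt2, Opt4, Opt5, Opt7

Opt1: not dominated (best memory).
Opt2: not dominated.
Opt3: dominated by Opt2 (p99 latency 532≤603, memory 222≤382, avg latency 66≤90, throughput 3642≥653).
Opt4: not dominated (best p99 latency).
Opt5: not dominated (best throughput).
Opt6: dominated by Opt4 (p99 latency 145≤308, memory 327≤348, avg latency 10≤90, throughput 2164≥1099).
Opt7: not dominated.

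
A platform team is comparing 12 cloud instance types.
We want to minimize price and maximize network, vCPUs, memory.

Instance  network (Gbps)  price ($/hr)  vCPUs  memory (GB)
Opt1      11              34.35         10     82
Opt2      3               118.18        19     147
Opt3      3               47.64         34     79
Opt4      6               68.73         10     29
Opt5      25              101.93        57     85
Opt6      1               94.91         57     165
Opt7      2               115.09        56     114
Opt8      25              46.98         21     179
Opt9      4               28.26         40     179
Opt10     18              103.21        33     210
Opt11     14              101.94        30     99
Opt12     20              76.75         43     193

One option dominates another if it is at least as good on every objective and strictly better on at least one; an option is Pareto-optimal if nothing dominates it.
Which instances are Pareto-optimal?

Opt1, Opt5, Opt6, Opt7, Opt8, Opt9, Opt10, Opt12

Opt1: not dominated.
Opt2: dominated by Opt8 (network 25≥3, price 46.98≤118.18, vCPUs 21≥19, memory 179≥147).
Opt3: dominated by Opt9 (network 4≥3, price 28.26≤47.64, vCPUs 40≥34, memory 179≥79).
Opt4: dominated by Opt1 (network 11≥6, price 34.35≤68.73, vCPUs 10≥10, memory 82≥29).
Opt5: not dominated.
Opt6: not dominated.
Opt7: not dominated.
Opt8: not dominated.
Opt9: not dominated (best price).
Opt10: not dominated (best memory).
Opt11: dominated by Opt12 (network 20≥14, price 76.75≤101.94, vCPUs 43≥30, memory 193≥99).
Opt12: not dominated.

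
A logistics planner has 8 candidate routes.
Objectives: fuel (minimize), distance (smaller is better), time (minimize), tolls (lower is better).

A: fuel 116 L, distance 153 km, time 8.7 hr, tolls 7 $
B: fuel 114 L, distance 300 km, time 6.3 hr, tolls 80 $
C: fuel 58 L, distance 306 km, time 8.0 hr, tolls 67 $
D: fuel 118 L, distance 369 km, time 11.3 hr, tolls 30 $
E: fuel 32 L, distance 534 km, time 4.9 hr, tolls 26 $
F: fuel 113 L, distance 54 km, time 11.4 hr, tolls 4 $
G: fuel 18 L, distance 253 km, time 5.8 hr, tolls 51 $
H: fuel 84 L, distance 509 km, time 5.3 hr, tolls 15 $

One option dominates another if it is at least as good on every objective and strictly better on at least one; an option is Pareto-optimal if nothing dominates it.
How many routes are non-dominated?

5

A: not dominated.
B: dominated by G (fuel 18≤114, distance 253≤300, time 5.8≤6.3, tolls 51≤80).
C: dominated by G (fuel 18≤58, distance 253≤306, time 5.8≤8.0, tolls 51≤67).
D: dominated by A (fuel 116≤118, distance 153≤369, time 8.7≤11.3, tolls 7≤30).
E: not dominated (best time).
F: not dominated (best distance).
G: not dominated (best fuel).
H: not dominated.
Pareto-optimal: A, E, F, G, H → 5.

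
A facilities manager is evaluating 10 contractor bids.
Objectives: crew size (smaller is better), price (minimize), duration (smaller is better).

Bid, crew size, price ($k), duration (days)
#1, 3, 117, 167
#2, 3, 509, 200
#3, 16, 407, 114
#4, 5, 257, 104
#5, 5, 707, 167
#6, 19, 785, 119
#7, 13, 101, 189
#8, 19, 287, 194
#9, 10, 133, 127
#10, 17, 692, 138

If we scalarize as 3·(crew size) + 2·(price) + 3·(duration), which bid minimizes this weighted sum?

#9

#1: 3·3 + 2·117 + 3·167 = 744
#2: 3·3 + 2·509 + 3·200 = 1627
#3: 3·16 + 2·407 + 3·114 = 1204
#4: 3·5 + 2·257 + 3·104 = 841
#5: 3·5 + 2·707 + 3·167 = 1930
#6: 3·19 + 2·785 + 3·119 = 1984
#7: 3·13 + 2·101 + 3·189 = 808
#8: 3·19 + 2·287 + 3·194 = 1213
#9: 3·10 + 2·133 + 3·127 = 677
#10: 3·17 + 2·692 + 3·138 = 1849
Lowest: #9 at 677.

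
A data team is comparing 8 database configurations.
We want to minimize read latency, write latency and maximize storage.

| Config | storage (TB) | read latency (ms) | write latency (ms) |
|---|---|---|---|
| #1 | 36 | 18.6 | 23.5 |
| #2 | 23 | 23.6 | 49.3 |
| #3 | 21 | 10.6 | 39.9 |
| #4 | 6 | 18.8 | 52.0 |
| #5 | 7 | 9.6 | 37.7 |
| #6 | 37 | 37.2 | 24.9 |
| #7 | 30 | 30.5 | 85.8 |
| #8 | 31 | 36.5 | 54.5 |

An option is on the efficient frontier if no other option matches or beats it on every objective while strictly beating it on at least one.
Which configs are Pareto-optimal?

#1: not dominated (best write latency).
#2: dominated by #1 (storage 36≥23, read latency 18.6≤23.6, write latency 23.5≤49.3).
#3: not dominated.
#4: dominated by #1 (storage 36≥6, read latency 18.6≤18.8, write latency 23.5≤52.0).
#5: not dominated (best read latency).
#6: not dominated (best storage).
#7: dominated by #1 (storage 36≥30, read latency 18.6≤30.5, write latency 23.5≤85.8).
#8: dominated by #1 (storage 36≥31, read latency 18.6≤36.5, write latency 23.5≤54.5).

#1, #3, #5, #6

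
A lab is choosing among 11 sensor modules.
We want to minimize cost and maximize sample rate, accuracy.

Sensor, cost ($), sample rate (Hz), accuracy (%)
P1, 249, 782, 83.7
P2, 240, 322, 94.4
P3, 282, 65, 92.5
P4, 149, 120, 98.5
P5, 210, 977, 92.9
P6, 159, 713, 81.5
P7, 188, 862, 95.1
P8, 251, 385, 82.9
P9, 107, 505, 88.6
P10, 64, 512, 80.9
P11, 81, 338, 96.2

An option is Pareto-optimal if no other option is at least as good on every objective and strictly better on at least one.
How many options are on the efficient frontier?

7

P1: dominated by P5 (cost 210≤249, sample rate 977≥782, accuracy 92.9≥83.7).
P2: dominated by P7 (cost 188≤240, sample rate 862≥322, accuracy 95.1≥94.4).
P3: dominated by P2 (cost 240≤282, sample rate 322≥65, accuracy 94.4≥92.5).
P4: not dominated (best accuracy).
P5: not dominated (best sample rate).
P6: not dominated.
P7: not dominated.
P8: dominated by P1 (cost 249≤251, sample rate 782≥385, accuracy 83.7≥82.9).
P9: not dominated.
P10: not dominated (best cost).
P11: not dominated.
Pareto-optimal: P4, P5, P6, P7, P9, P10, P11 → 7.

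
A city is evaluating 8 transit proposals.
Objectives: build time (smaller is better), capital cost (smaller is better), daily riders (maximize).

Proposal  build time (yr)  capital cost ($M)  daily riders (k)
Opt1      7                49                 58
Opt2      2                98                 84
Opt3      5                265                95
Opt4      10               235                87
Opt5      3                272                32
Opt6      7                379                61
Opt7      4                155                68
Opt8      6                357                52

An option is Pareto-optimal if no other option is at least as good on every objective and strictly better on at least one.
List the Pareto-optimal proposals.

Opt1: not dominated (best capital cost).
Opt2: not dominated (best build time).
Opt3: not dominated (best daily riders).
Opt4: not dominated.
Opt5: dominated by Opt2 (build time 2≤3, capital cost 98≤272, daily riders 84≥32).
Opt6: dominated by Opt2 (build time 2≤7, capital cost 98≤379, daily riders 84≥61).
Opt7: dominated by Opt2 (build time 2≤4, capital cost 98≤155, daily riders 84≥68).
Opt8: dominated by Opt2 (build time 2≤6, capital cost 98≤357, daily riders 84≥52).

Opt1, Opt2, Opt3, Opt4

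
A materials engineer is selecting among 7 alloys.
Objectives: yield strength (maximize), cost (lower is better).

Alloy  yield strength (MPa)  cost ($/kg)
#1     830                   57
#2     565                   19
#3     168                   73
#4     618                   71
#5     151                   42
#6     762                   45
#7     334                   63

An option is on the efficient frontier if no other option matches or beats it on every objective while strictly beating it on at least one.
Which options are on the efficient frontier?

#1, #2, #6

#1: not dominated (best yield strength).
#2: not dominated (best cost).
#3: dominated by #1 (yield strength 830≥168, cost 57≤73).
#4: dominated by #1 (yield strength 830≥618, cost 57≤71).
#5: dominated by #2 (yield strength 565≥151, cost 19≤42).
#6: not dominated.
#7: dominated by #1 (yield strength 830≥334, cost 57≤63).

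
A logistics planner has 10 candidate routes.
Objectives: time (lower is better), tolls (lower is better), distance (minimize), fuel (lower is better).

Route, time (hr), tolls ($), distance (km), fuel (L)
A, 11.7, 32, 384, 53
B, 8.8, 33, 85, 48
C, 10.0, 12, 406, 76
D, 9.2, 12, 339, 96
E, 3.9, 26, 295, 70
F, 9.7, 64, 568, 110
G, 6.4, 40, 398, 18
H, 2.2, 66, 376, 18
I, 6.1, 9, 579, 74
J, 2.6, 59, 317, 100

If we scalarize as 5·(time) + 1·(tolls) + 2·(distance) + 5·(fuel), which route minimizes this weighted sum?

A: 5·11.7 + 1·32 + 2·384 + 5·53 = 1123.5
B: 5·8.8 + 1·33 + 2·85 + 5·48 = 487.0
C: 5·10.0 + 1·12 + 2·406 + 5·76 = 1254.0
D: 5·9.2 + 1·12 + 2·339 + 5·96 = 1216.0
E: 5·3.9 + 1·26 + 2·295 + 5·70 = 985.5
F: 5·9.7 + 1·64 + 2·568 + 5·110 = 1798.5
G: 5·6.4 + 1·40 + 2·398 + 5·18 = 958.0
H: 5·2.2 + 1·66 + 2·376 + 5·18 = 919.0
I: 5·6.1 + 1·9 + 2·579 + 5·74 = 1567.5
J: 5·2.6 + 1·59 + 2·317 + 5·100 = 1206.0
Lowest: B at 487.0.

B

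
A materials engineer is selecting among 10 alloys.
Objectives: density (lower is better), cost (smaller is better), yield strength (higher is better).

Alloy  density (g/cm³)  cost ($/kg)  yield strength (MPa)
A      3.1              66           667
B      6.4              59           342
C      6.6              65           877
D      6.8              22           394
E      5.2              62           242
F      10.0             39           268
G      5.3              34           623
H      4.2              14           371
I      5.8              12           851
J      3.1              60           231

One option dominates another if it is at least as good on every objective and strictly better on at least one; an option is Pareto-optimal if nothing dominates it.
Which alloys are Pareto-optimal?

A, C, G, H, I, J

A: not dominated.
B: dominated by G (density 5.3≤6.4, cost 34≤59, yield strength 623≥342).
C: not dominated (best yield strength).
D: dominated by I (density 5.8≤6.8, cost 12≤22, yield strength 851≥394).
E: dominated by H (density 4.2≤5.2, cost 14≤62, yield strength 371≥242).
F: dominated by D (density 6.8≤10.0, cost 22≤39, yield strength 394≥268).
G: not dominated.
H: not dominated.
I: not dominated (best cost).
J: not dominated.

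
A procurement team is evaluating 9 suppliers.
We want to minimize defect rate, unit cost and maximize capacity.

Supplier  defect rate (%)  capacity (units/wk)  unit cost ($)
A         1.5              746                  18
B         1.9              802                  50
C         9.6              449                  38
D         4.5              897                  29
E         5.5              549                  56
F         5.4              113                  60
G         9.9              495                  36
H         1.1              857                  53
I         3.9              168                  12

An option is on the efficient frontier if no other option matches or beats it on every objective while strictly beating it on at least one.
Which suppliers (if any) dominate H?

A: worse on defect rate (1.5 vs 1.1).
B: worse on defect rate (1.9 vs 1.1).
C: worse on defect rate (9.6 vs 1.1).
D: worse on defect rate (4.5 vs 1.1).
E: worse on defect rate (5.5 vs 1.1).
F: worse on defect rate (5.4 vs 1.1).
G: worse on defect rate (9.9 vs 1.1).
I: worse on defect rate (3.9 vs 1.1).
No option dominates H.

none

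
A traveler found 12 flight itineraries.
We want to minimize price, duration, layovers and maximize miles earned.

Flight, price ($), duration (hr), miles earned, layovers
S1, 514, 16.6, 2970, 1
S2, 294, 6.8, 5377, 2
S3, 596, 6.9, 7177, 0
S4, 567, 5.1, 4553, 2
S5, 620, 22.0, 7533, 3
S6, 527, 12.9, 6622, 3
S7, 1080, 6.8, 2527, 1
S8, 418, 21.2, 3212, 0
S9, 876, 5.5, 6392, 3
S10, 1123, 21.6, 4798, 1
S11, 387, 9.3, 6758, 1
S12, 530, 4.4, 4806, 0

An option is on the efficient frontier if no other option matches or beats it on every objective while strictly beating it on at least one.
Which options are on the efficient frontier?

S1: dominated by S11 (price 387≤514, duration 9.3≤16.6, miles earned 6758≥2970, layovers 1≤1).
S2: not dominated (best price).
S3: not dominated.
S4: dominated by S12 (price 530≤567, duration 4.4≤5.1, miles earned 4806≥4553, layovers 0≤2).
S5: not dominated (best miles earned).
S6: dominated by S11 (price 387≤527, duration 9.3≤12.9, miles earned 6758≥6622, layovers 1≤3).
S7: dominated by S12 (price 530≤1080, duration 4.4≤6.8, miles earned 4806≥2527, layovers 0≤1).
S8: not dominated.
S9: not dominated.
S10: dominated by S3 (price 596≤1123, duration 6.9≤21.6, miles earned 7177≥4798, layovers 0≤1).
S11: not dominated.
S12: not dominated (best duration).

S2, S3, S5, S8, S9, S11, S12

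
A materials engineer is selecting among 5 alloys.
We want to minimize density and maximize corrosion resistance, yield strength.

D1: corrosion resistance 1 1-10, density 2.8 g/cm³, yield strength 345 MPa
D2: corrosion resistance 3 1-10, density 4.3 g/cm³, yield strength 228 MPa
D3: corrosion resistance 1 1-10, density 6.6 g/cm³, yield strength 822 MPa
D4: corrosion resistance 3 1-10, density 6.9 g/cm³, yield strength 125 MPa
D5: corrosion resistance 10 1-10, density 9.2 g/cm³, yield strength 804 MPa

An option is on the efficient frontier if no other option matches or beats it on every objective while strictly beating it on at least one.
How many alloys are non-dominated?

4

D1: not dominated (best density).
D2: not dominated.
D3: not dominated (best yield strength).
D4: dominated by D2 (corrosion resistance 3≥3, density 4.3≤6.9, yield strength 228≥125).
D5: not dominated (best corrosion resistance).
Pareto-optimal: D1, D2, D3, D5 → 4.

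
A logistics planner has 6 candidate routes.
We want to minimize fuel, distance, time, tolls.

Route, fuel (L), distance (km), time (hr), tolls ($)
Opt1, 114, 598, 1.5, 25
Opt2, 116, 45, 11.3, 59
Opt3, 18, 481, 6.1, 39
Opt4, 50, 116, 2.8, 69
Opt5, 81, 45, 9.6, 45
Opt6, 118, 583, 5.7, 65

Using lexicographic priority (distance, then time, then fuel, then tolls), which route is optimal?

Opt5

First minimize distance: best is 45, kept {Opt2, Opt5}.
Then minimize time: best is 9.6, kept {Opt5}.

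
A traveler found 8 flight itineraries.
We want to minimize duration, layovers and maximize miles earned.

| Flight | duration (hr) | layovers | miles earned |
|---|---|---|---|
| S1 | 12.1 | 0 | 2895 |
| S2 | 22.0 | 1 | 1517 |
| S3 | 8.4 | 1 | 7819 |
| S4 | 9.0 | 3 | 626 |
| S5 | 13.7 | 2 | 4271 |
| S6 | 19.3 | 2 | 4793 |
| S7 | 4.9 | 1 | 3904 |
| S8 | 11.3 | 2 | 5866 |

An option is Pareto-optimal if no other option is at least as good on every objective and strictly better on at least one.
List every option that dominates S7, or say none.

S1: worse on duration (12.1 vs 4.9).
S2: worse on duration (22.0 vs 4.9).
S3: worse on duration (8.4 vs 4.9).
S4: worse on duration (9.0 vs 4.9).
S5: worse on duration (13.7 vs 4.9).
S6: worse on duration (19.3 vs 4.9).
S8: worse on duration (11.3 vs 4.9).
No option dominates S7.

none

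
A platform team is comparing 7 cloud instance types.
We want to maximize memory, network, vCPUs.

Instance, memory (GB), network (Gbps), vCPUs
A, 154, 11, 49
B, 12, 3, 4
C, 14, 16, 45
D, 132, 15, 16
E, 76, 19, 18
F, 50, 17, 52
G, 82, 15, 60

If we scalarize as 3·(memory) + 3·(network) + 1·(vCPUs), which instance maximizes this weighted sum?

A

A: 3·154 + 3·11 + 1·49 = 544
B: 3·12 + 3·3 + 1·4 = 49
C: 3·14 + 3·16 + 1·45 = 135
D: 3·132 + 3·15 + 1·16 = 457
E: 3·76 + 3·19 + 1·18 = 303
F: 3·50 + 3·17 + 1·52 = 253
G: 3·82 + 3·15 + 1·60 = 351
Highest: A at 544.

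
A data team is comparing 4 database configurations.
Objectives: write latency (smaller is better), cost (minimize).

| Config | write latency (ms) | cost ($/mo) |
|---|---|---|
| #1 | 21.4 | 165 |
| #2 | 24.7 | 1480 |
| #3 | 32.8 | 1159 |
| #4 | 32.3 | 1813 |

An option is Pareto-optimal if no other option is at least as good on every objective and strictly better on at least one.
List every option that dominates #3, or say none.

#1: write latency 21.4≤32.8, cost 165≤1159 — dominates #3.
Others (#2, #4) are each worse than #3 on at least one objective.

#1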